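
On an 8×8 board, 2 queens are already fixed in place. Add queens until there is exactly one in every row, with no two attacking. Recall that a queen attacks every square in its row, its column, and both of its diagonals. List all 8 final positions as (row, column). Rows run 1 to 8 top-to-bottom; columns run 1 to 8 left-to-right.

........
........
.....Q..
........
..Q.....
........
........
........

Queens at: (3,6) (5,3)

(1,2) (2,4) (3,6) (4,8) (5,3) (6,1) (7,7) (8,5)

Row 1: attacked by (3,6)→{4,6,8}; (5,3)→{3,7}. Safe: 1, 2, 5. Place at column 2.
Row 2: attacked by (1,2)→{1,2,3}; (3,6)→{5,6,7}; (5,3)→{3,6}. Safe: 4, 8. Place at column 4.
Row 4: attacked by (1,2)→{2,5}; (2,4)→{2,4,6}; (3,6)→{5,6,7}; (5,3)→{2,3,4}. Safe: 1, 8. Place at column 8.
Row 6: attacked by (1,2)→{2,7}; (2,4)→{4,8}; (3,6)→{3,6}; (4,8)→{6,8}; (5,3)→{2,3,4}. Safe: 1, 5. Place at column 1.
Row 7: attacked by (1,2)→{2,8}; (2,4)→{4}; (3,6)→{2,6}; (4,8)→{5,8}; (5,3)→{1,3,5}; (6,1)→{1,2}. Safe: 7. Place at column 7.
Row 8: attacked by (1,2)→{2}; (2,4)→{4}; (3,6)→{1,6}; (4,8)→{4,8}; (5,3)→{3,6}; (6,1)→{1,3}; (7,7)→{6,7,8}. Safe: 5. Place at column 5.
Columns [2, 4, 6, 8, 3, 1, 7, 5], r−c [-1, -2, -3, -4, 2, 5, 0, 3], r+c [3, 6, 9, 12, 8, 7, 14, 13] are all distinct, so no two queens attack.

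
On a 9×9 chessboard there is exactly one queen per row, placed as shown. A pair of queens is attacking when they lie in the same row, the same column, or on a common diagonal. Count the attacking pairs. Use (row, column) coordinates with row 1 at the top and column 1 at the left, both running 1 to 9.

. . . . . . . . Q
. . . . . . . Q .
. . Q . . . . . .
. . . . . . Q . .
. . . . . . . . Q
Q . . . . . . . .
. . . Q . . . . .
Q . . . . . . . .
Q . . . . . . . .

Same column: (1,9)–(5,9) (column 9); (6,1)–(8,1) (column 1); (6,1)–(9,1) (column 1); (8,1)–(9,1) (column 1).
Same diagonal: (1,9)–(2,8) (|1−2| = |9−8| = 1); (1,9)–(9,1) (|1−9| = |9−1| = 8); (2,8)–(9,1) (|2−9| = |8−1| = 7); (4,7)–(7,4) (|4−7| = |7−4| = 3).
Total attacking pairs: 8.

8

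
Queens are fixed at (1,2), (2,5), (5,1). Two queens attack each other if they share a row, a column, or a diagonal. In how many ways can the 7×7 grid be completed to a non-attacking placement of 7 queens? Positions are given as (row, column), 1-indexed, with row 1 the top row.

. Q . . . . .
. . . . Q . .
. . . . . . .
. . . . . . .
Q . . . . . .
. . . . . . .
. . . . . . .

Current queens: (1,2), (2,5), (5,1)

Branch on row 3: col 7 → 1.
Sum: 1 = 1.

1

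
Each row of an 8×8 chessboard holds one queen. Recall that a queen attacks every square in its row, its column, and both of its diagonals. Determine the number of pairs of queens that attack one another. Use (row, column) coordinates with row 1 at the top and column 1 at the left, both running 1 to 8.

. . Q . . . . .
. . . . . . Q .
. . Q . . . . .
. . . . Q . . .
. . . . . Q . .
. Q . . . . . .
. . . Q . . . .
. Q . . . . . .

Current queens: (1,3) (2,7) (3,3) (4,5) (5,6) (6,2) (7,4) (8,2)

Same column: (1,3)–(3,3) (column 3); (6,2)–(8,2) (column 2).
Same diagonal: (2,7)–(4,5) (|2−4| = |7−5| = 2); (4,5)–(5,6) (|4−5| = |5−6| = 1); (5,6)–(7,4) (|5−7| = |6−4| = 2).
Total attacking pairs: 5.

5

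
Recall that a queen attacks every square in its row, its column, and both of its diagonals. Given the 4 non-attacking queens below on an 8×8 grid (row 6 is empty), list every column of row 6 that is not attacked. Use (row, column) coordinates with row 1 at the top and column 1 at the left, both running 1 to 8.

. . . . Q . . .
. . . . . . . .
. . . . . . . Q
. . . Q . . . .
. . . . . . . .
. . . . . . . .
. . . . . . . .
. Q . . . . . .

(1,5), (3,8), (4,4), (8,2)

(1,5) attacks row 6 at column 5.
(3,8) attacks row 6 at column 8 and diagonals 5.
(4,4) attacks row 6 at column 4 and diagonals 2, 6.
(8,2) attacks row 6 at column 2 and diagonals 4.
Attacked columns: {2, 4, 5, 6, 8}. Safe: {1, 3, 7}.

columns 1, 3, 7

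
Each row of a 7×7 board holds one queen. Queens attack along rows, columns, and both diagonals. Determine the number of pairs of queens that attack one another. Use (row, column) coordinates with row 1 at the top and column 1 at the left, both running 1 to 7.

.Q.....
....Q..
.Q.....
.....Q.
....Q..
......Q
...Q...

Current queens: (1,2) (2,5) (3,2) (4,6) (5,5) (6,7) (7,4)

4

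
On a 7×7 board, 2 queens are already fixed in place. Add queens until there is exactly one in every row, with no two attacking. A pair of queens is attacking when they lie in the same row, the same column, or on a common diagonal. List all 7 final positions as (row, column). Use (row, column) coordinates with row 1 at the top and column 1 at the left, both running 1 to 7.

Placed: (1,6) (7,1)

Row 2: attacked by (1,6)→{5,6,7}; (7,1)→{1,6}. Safe: 2, 3, 4. Place at column 4.
Row 3: attacked by (1,6)→{4,6}; (2,4)→{3,4,5}; (7,1)→{1,5}. Safe: 2, 7. Place at column 2.
Row 4: attacked by (1,6)→{3,6}; (2,4)→{2,4,6}; (3,2)→{1,2,3}; (7,1)→{1,4}. Safe: 5, 7. Place at column 7.
Row 5: attacked by (1,6)→{2,6}; (2,4)→{1,4,7}; (3,2)→{2,4}; (4,7)→{6,7}; (7,1)→{1,3}. Safe: 5. Place at column 5.
Row 6: attacked by (1,6)→{1,6}; (2,4)→{4}; (3,2)→{2,5}; (4,7)→{5,7}; (5,5)→{4,5,6}; (7,1)→{1,2}. Safe: 3. Place at column 3.
Columns [6, 4, 2, 7, 5, 3, 1], r−c [-5, -2, 1, -3, 0, 3, 6], r+c [7, 6, 5, 11, 10, 9, 8] are all distinct, so no two queens attack.

(1,6) (2,4) (3,2) (4,7) (5,5) (6,3) (7,1)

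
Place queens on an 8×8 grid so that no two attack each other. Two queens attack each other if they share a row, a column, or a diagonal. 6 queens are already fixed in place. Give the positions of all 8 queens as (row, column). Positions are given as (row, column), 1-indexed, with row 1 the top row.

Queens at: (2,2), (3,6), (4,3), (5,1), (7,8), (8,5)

(1,7) (2,2) (3,6) (4,3) (5,1) (6,4) (7,8) (8,5)

Row 1: attacked by (2,2)→{1,2,3}; (3,6)→{4,6,8}; (4,3)→{3,6}; (5,1)→{1,5}; (7,8)→{2,8}; (8,5)→{5}. Safe: 7. Place at column 7.
Row 6: attacked by (1,7)→{2,7}; (2,2)→{2,6}; (3,6)→{3,6}; (4,3)→{1,3,5}; (5,1)→{1,2}; (7,8)→{7,8}; (8,5)→{3,5,7}. Safe: 4. Place at column 4.
Columns [7, 2, 6, 3, 1, 4, 8, 5], r−c [-6, 0, -3, 1, 4, 2, -1, 3], r+c [8, 4, 9, 7, 6, 10, 15, 13] are all distinct, so no two queens attack.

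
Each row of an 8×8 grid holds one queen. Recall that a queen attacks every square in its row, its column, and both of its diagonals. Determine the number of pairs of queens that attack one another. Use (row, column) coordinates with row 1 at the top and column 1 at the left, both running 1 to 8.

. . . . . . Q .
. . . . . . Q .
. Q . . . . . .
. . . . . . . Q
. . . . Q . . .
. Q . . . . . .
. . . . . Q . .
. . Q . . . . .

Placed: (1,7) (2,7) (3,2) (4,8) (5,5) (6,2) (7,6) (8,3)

4

Same column: (1,7)–(2,7) (column 7); (3,2)–(6,2) (column 2).
Same diagonal: (1,7)–(6,2) (|1−6| = |7−2| = 5); (3,2)–(7,6) (|3−7| = |2−6| = 4).
Total attacking pairs: 4.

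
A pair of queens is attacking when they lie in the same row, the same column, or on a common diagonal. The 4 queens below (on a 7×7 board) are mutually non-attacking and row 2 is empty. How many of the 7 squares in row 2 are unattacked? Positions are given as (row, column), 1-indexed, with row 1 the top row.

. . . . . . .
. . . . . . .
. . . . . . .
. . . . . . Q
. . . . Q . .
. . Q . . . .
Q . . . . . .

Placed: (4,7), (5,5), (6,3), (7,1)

1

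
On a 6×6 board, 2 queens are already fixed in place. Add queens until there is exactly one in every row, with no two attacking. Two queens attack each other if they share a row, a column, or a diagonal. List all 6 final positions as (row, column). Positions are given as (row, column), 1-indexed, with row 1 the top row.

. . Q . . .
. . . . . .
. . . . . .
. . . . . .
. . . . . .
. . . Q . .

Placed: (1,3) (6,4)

(1,3) (2,6) (3,2) (4,5) (5,1) (6,4)

Row 2: attacked by (1,3)→{2,3,4}; (6,4)→{4}. Safe: 1, 5, 6. Place at column 6.
Row 3: attacked by (1,3)→{1,3,5}; (2,6)→{5,6}; (6,4)→{1,4}. Safe: 2. Place at column 2.
Row 4: attacked by (1,3)→{3,6}; (2,6)→{4,6}; (3,2)→{1,2,3}; (6,4)→{2,4,6}. Safe: 5. Place at column 5.
Row 5: attacked by (1,3)→{3}; (2,6)→{3,6}; (3,2)→{2,4}; (4,5)→{4,5,6}; (6,4)→{3,4,5}. Safe: 1. Place at column 1.
Columns [3, 6, 2, 5, 1, 4], r−c [-2, -4, 1, -1, 4, 2], r+c [4, 8, 5, 9, 6, 10] are all distinct, so no two queens attack.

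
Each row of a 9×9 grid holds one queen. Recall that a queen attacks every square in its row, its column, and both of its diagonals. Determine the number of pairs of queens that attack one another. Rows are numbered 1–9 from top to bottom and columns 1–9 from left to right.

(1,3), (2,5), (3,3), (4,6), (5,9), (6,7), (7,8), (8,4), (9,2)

3

Same column: (1,3)–(3,3) (column 3).
Same diagonal: (1,3)–(4,6) (|1−4| = |3−6| = 3); (6,7)–(7,8) (|6−7| = |7−8| = 1).
Total attacking pairs: 3.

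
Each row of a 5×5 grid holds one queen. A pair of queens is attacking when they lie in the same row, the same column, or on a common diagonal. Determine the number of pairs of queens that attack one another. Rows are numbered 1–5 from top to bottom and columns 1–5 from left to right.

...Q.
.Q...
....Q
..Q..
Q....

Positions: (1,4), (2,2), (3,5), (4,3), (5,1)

0

All columns are distinct and no two queens satisfy |Δrow| = |Δcol|, so no pair attacks.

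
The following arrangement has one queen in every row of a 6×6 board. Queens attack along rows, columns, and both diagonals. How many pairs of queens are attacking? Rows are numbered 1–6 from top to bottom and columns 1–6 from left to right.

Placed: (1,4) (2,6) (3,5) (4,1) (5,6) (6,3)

Same column: (2,6)–(5,6) (column 6).
Same diagonal: (1,4)–(4,1) (|1−4| = |4−1| = 3); (2,6)–(3,5) (|2−3| = |6−5| = 1); (4,1)–(6,3) (|4−6| = |1−3| = 2).
Total attacking pairs: 4.

4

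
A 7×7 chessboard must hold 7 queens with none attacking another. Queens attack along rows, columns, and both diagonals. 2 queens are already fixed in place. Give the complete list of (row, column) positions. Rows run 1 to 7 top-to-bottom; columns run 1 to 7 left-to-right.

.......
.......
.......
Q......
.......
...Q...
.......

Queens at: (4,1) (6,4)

(1,2) (2,5) (3,3) (4,1) (5,7) (6,4) (7,6)

Row 1: attacked by (4,1)→{1,4}; (6,4)→{4}. Safe: 2, 3, 5, 6, 7. Place at column 2.
Row 2: attacked by (1,2)→{1,2,3}; (4,1)→{1,3}; (6,4)→{4}. Safe: 5, 6, 7. Place at column 5.
Row 3: attacked by (1,2)→{2,4}; (2,5)→{4,5,6}; (4,1)→{1,2}; (6,4)→{1,4,7}. Safe: 3. Place at column 3.
Row 5: attacked by (1,2)→{2,6}; (2,5)→{2,5}; (3,3)→{1,3,5}; (4,1)→{1,2}; (6,4)→{3,4,5}. Safe: 7. Place at column 7.
Row 7: attacked by (1,2)→{2}; (2,5)→{5}; (3,3)→{3,7}; (4,1)→{1,4}; (5,7)→{5,7}; (6,4)→{3,4,5}. Safe: 6. Place at column 6.
Columns [2, 5, 3, 1, 7, 4, 6], r−c [-1, -3, 0, 3, -2, 2, 1], r+c [3, 7, 6, 5, 12, 10, 13] are all distinct, so no two queens attack.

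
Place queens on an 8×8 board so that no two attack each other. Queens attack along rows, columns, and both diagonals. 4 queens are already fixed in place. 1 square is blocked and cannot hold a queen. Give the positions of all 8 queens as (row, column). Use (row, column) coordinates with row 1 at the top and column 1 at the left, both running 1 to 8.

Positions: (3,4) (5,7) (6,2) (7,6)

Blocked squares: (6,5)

(1,5) (2,8) (3,4) (4,1) (5,7) (6,2) (7,6) (8,3)

Row 1: attacked by (3,4)→{2,4,6}; (5,7)→{3,7}; (6,2)→{2,7}; (7,6)→{6}. Safe: 1, 5, 8. Place at column 5.
Row 2: attacked by (1,5)→{4,5,6}; (3,4)→{3,4,5}; (5,7)→{4,7}; (6,2)→{2,6}; (7,6)→{1,6}. Safe: 8. Place at column 8.
Row 4: attacked by (1,5)→{2,5,8}; (2,8)→{6,8}; (3,4)→{3,4,5}; (5,7)→{6,7,8}; (6,2)→{2,4}; (7,6)→{3,6}. Safe: 1. Place at column 1.
Row 8: attacked by (1,5)→{5}; (2,8)→{2,8}; (3,4)→{4}; (4,1)→{1,5}; (5,7)→{4,7}; (6,2)→{2,4}; (7,6)→{5,6,7}. Safe: 3. Place at column 3.
Columns [5, 8, 4, 1, 7, 2, 6, 3], r−c [-4, -6, -1, 3, -2, 4, 1, 5], r+c [6, 10, 7, 5, 12, 8, 13, 11] are all distinct, so no two queens attack.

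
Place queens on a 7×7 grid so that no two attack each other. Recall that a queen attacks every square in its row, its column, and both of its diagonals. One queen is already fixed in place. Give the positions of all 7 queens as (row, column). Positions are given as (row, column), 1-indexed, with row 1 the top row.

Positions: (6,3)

Row 1: attacked by (6,3)→{3}. Safe: 1, 2, 4, 5, 6, 7. Place at column 6.
Row 2: attacked by (1,6)→{5,6,7}; (6,3)→{3,7}. Safe: 1, 2, 4. Place at column 4.
Row 3: attacked by (1,6)→{4,6}; (2,4)→{3,4,5}; (6,3)→{3,6}. Safe: 1, 2, 7. Place at column 2.
Row 4: attacked by (1,6)→{3,6}; (2,4)→{2,4,6}; (3,2)→{1,2,3}; (6,3)→{1,3,5}. Safe: 7. Place at column 7.
Row 5: attacked by (1,6)→{2,6}; (2,4)→{1,4,7}; (3,2)→{2,4}; (4,7)→{6,7}; (6,3)→{2,3,4}. Safe: 5. Place at column 5.
Row 7: attacked by (1,6)→{6}; (2,4)→{4}; (3,2)→{2,6}; (4,7)→{4,7}; (5,5)→{3,5,7}; (6,3)→{2,3,4}. Safe: 1. Place at column 1.
Columns [6, 4, 2, 7, 5, 3, 1], r−c [-5, -2, 1, -3, 0, 3, 6], r+c [7, 6, 5, 11, 10, 9, 8] are all distinct, so no two queens attack.

(1,6) (2,4) (3,2) (4,7) (5,5) (6,3) (7,1)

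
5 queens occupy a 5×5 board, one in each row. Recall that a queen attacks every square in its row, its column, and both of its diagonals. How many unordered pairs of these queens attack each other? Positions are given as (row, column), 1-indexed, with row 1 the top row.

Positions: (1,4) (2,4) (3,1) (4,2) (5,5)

Same column: (1,4)–(2,4) (column 4).
Same diagonal: (2,4)–(4,2) (|2−4| = |4−2| = 2); (3,1)–(4,2) (|3−4| = |1−2| = 1).
Total attacking pairs: 3.

3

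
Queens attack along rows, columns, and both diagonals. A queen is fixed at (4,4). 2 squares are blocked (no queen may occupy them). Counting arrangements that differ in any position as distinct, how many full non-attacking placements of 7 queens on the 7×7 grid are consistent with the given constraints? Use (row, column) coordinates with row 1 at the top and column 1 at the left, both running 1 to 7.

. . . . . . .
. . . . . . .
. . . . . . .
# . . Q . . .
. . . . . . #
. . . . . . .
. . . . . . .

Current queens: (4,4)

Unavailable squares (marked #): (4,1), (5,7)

6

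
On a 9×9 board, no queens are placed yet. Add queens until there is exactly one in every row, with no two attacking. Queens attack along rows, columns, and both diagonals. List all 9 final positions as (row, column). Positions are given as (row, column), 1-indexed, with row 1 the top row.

Row 1: Safe: 1, 2, 3, 4, 5, 6, 7, 8, 9. Place at column 2.
Row 2: attacked by (1,2)→{1,2,3}. Safe: 4, 5, 6, 7, 8, 9. Place at column 7.
Row 3: attacked by (1,2)→{2,4}; (2,7)→{6,7,8}. Safe: 1, 3, 5, 9. Place at column 9.
Row 4: attacked by (1,2)→{2,5}; (2,7)→{5,7,9}; (3,9)→{8,9}. Safe: 1, 3, 4, 6. Place at column 6.
Row 5: attacked by (1,2)→{2,6}; (2,7)→{4,7}; (3,9)→{7,9}; (4,6)→{5,6,7}. Safe: 1, 3, 8. Place at column 3.
Row 6: attacked by (1,2)→{2,7}; (2,7)→{3,7}; (3,9)→{6,9}; (4,6)→{4,6,8}; (5,3)→{2,3,4}. Safe: 1, 5. Place at column 1.
Row 7: attacked by (1,2)→{2,8}; (2,7)→{2,7}; (3,9)→{5,9}; (4,6)→{3,6,9}; (5,3)→{1,3,5}; (6,1)→{1,2}. Safe: 4. Place at column 4.
Row 8: attacked by (1,2)→{2,9}; (2,7)→{1,7}; (3,9)→{4,9}; (4,6)→{2,6}; (5,3)→{3,6}; (6,1)→{1,3}; (7,4)→{3,4,5}. Safe: 8. Place at column 8.
Row 9: attacked by (1,2)→{2}; (2,7)→{7}; (3,9)→{3,9}; (4,6)→{1,6}; (5,3)→{3,7}; (6,1)→{1,4}; (7,4)→{2,4,6}; (8,8)→{7,8,9}. Safe: 5. Place at column 5.
Columns [2, 7, 9, 6, 3, 1, 4, 8, 5], r−c [-1, -5, -6, -2, 2, 5, 3, 0, 4], r+c [3, 9, 12, 10, 8, 7, 11, 16, 14] are all distinct, so no two queens attack.

(1,2) (2,7) (3,9) (4,6) (5,3) (6,1) (7,4) (8,8) (9,5)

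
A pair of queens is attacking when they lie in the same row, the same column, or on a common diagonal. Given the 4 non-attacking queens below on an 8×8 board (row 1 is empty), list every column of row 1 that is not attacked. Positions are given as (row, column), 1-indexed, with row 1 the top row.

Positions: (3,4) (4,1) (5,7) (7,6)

columns 5, 8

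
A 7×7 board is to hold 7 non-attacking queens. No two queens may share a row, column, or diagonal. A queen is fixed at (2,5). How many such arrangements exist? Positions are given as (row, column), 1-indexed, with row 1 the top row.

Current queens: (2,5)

6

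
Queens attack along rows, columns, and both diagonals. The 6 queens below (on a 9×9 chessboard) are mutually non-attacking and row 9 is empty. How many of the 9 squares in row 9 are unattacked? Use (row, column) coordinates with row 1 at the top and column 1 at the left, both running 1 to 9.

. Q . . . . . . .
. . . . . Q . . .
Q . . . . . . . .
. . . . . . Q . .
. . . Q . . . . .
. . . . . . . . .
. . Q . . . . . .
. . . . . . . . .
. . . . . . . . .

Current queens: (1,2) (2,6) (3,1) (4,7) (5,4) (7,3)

1

(1,2) attacks row 9 at column 2.
(2,6) attacks row 9 at column 6.
(3,1) attacks row 9 at column 1 and diagonals 7.
(4,7) attacks row 9 at column 7 and diagonals 2.
(5,4) attacks row 9 at column 4 and diagonals 8.
(7,3) attacks row 9 at column 3 and diagonals 1, 5.
Attacked columns: {1, 2, 3, 4, 5, 6, 7, 8}. Safe: {9}.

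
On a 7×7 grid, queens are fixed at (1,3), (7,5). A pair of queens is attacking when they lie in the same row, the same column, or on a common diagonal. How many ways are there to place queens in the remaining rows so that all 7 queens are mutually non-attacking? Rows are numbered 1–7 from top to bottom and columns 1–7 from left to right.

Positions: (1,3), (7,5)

Branch on row 2: col 1 → 1; col 6 → 0; col 7 → 1.
Sum: 1 + 0 + 1 = 2.

2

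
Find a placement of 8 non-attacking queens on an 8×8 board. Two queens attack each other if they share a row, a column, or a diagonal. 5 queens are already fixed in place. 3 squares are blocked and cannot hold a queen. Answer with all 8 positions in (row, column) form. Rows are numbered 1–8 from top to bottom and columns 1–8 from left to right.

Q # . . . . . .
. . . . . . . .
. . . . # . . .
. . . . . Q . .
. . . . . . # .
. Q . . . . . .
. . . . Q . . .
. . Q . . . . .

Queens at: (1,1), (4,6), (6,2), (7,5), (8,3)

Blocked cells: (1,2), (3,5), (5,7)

Row 2: attacked by (1,1)→{1,2}; (4,6)→{4,6,8}; (6,2)→{2,6}; (7,5)→{5}; (8,3)→{3}. Safe: 7. Place at column 7.
Row 3: attacked by (1,1)→{1,3}; (2,7)→{6,7,8}; (4,6)→{5,6,7}; (6,2)→{2,5}; (7,5)→{1,5}; (8,3)→{3,8}. Blocked: 5. Safe: 4. Place at column 4.
Row 5: attacked by (1,1)→{1,5}; (2,7)→{4,7}; (3,4)→{2,4,6}; (4,6)→{5,6,7}; (6,2)→{1,2,3}; (7,5)→{3,5,7}; (8,3)→{3,6}. Blocked: 7. Safe: 8. Place at column 8.
Columns [1, 7, 4, 6, 8, 2, 5, 3], r−c [0, -5, -1, -2, -3, 4, 2, 5], r+c [2, 9, 7, 10, 13, 8, 12, 11] are all distinct, so no two queens attack.

(1,1) (2,7) (3,4) (4,6) (5,8) (6,2) (7,5) (8,3)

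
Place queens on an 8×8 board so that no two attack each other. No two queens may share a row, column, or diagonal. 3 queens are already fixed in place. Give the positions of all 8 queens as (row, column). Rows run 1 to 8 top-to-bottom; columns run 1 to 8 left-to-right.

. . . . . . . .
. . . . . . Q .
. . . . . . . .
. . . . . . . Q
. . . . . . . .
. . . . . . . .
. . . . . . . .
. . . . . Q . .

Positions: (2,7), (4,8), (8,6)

(1,3) (2,7) (3,2) (4,8) (5,5) (6,1) (7,4) (8,6)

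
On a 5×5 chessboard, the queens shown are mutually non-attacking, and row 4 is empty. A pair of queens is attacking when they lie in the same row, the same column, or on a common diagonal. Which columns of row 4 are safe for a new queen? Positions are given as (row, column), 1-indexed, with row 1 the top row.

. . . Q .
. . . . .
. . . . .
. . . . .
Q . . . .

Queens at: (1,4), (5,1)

columns 3, 5

(1,4) attacks row 4 at column 4 and diagonals 1.
(5,1) attacks row 4 at column 1 and diagonals 2.
Attacked columns: {1, 2, 4}. Safe: {3, 5}.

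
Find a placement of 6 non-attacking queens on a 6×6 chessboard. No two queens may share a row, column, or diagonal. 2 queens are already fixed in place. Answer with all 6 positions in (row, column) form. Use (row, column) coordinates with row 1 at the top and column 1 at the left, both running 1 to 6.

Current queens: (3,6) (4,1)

(1,2) (2,4) (3,6) (4,1) (5,3) (6,5)

Row 1: attacked by (3,6)→{4,6}; (4,1)→{1,4}. Safe: 2, 3, 5. Place at column 2.
Row 2: attacked by (1,2)→{1,2,3}; (3,6)→{5,6}; (4,1)→{1,3}. Safe: 4. Place at column 4.
Row 5: attacked by (1,2)→{2,6}; (2,4)→{1,4}; (3,6)→{4,6}; (4,1)→{1,2}. Safe: 3, 5. Place at column 3.
Row 6: attacked by (1,2)→{2}; (2,4)→{4}; (3,6)→{3,6}; (4,1)→{1,3}; (5,3)→{2,3,4}. Safe: 5. Place at column 5.
Columns [2, 4, 6, 1, 3, 5], r−c [-1, -2, -3, 3, 2, 1], r+c [3, 6, 9, 5, 8, 11] are all distinct, so no two queens attack.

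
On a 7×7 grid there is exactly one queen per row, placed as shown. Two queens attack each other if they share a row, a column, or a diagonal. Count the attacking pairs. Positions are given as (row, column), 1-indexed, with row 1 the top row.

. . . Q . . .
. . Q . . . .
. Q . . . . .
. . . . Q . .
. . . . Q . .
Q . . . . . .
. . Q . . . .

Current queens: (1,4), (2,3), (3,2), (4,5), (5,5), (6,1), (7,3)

Same column: (2,3)–(7,3) (column 3); (4,5)–(5,5) (column 5).
Same diagonal: (1,4)–(2,3) (|1−2| = |4−3| = 1); (1,4)–(3,2) (|1−3| = |4−2| = 2); (2,3)–(3,2) (|2−3| = |3−2| = 1); (2,3)–(4,5) (|2−4| = |3−5| = 2); (5,5)–(7,3) (|5−7| = |5−3| = 2).
Total attacking pairs: 7.

7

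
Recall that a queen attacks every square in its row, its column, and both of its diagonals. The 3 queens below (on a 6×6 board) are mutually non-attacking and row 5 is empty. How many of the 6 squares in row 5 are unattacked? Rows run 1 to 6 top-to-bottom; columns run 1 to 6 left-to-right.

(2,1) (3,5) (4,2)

(2,1) attacks row 5 at column 1 and diagonals 4.
(3,5) attacks row 5 at column 5 and diagonals 3.
(4,2) attacks row 5 at column 2 and diagonals 1, 3.
Attacked columns: {1, 2, 3, 4, 5}. Safe: {6}.

1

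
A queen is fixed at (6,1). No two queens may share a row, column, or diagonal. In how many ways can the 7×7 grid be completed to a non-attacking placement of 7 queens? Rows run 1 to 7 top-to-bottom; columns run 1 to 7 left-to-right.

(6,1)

Branch on row 1: col 2 → 1; col 3 → 1; col 4 → 2; col 5 → 2; col 7 → 1.
Sum: 1 + 1 + 2 + 2 + 1 = 7.

7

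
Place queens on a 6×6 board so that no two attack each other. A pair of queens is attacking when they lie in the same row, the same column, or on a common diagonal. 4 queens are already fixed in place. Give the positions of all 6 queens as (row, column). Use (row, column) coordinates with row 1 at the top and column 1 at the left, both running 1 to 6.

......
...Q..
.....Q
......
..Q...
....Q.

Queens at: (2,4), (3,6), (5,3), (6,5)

Row 1: attacked by (2,4)→{3,4,5}; (3,6)→{4,6}; (5,3)→{3}; (6,5)→{5}. Safe: 1, 2. Place at column 2.
Row 4: attacked by (1,2)→{2,5}; (2,4)→{2,4,6}; (3,6)→{5,6}; (5,3)→{2,3,4}; (6,5)→{3,5}. Safe: 1. Place at column 1.
Columns [2, 4, 6, 1, 3, 5], r−c [-1, -2, -3, 3, 2, 1], r+c [3, 6, 9, 5, 8, 11] are all distinct, so no two queens attack.

(1,2) (2,4) (3,6) (4,1) (5,3) (6,5)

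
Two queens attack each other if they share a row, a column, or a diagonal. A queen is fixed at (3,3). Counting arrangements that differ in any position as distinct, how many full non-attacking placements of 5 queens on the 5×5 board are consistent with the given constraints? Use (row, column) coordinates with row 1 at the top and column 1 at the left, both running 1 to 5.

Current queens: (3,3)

Branch on row 1: col 2 → 1; col 4 → 1.
Sum: 1 + 1 = 2.

2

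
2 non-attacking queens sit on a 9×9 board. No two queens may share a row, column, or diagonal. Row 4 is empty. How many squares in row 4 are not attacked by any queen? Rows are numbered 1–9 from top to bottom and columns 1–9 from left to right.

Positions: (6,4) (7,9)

5

(6,4) attacks row 4 at column 4 and diagonals 2, 6.
(7,9) attacks row 4 at column 9 and diagonals 6.
Attacked columns: {2, 4, 6, 9}. Safe: {1, 3, 5, 7, 8}.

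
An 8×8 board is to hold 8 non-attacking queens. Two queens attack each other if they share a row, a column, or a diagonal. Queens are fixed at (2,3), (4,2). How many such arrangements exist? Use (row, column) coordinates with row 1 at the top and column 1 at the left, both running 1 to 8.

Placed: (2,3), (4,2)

3

Branch on row 1: col 1 → 0; col 6 → 2; col 7 → 1; col 8 → 0.
Sum: 0 + 2 + 1 + 0 = 3.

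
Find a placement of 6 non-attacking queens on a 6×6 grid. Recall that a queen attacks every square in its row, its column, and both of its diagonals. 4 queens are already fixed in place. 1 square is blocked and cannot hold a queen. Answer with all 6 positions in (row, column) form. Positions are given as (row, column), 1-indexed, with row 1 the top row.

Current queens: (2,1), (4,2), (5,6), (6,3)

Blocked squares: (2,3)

(1,4) (2,1) (3,5) (4,2) (5,6) (6,3)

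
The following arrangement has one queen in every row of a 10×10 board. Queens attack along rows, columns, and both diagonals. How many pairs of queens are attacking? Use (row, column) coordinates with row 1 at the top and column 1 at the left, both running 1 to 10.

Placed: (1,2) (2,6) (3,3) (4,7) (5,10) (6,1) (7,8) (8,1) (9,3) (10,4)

Same column: (3,3)–(9,3) (column 3); (6,1)–(8,1) (column 1).
Same diagonal: (1,2)–(7,8) (|1−7| = |2−8| = 6); (5,10)–(7,8) (|5−7| = |10−8| = 2); (9,3)–(10,4) (|9−10| = |3−4| = 1).
Total attacking pairs: 5.

5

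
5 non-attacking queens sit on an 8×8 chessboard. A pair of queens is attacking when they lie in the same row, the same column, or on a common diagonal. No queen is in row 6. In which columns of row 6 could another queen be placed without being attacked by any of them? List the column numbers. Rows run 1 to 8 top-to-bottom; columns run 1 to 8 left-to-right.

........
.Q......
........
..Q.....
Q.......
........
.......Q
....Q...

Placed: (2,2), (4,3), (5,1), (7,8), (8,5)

(2,2) attacks row 6 at column 2 and diagonals 6.
(4,3) attacks row 6 at column 3 and diagonals 1, 5.
(5,1) attacks row 6 at column 1 and diagonals 2.
(7,8) attacks row 6 at column 8 and diagonals 7.
(8,5) attacks row 6 at column 5 and diagonals 3, 7.
Attacked columns: {1, 2, 3, 5, 6, 7, 8}. Safe: {4}.

columns 4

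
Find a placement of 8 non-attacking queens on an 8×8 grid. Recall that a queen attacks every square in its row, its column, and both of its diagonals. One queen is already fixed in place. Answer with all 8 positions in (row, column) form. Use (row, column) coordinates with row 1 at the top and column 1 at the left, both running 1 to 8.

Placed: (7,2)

(1,7) (2,1) (3,3) (4,8) (5,6) (6,4) (7,2) (8,5)

Row 1: attacked by (7,2)→{2,8}. Safe: 1, 3, 4, 5, 6, 7. Place at column 7.
Row 2: attacked by (1,7)→{6,7,8}; (7,2)→{2,7}. Safe: 1, 3, 4, 5. Place at column 1.
Row 3: attacked by (1,7)→{5,7}; (2,1)→{1,2}; (7,2)→{2,6}. Safe: 3, 4, 8. Place at column 3.
Row 4: attacked by (1,7)→{4,7}; (2,1)→{1,3}; (3,3)→{2,3,4}; (7,2)→{2,5}. Safe: 6, 8. Place at column 8.
Row 5: attacked by (1,7)→{3,7}; (2,1)→{1,4}; (3,3)→{1,3,5}; (4,8)→{7,8}; (7,2)→{2,4}. Safe: 6. Place at column 6.
Row 6: attacked by (1,7)→{2,7}; (2,1)→{1,5}; (3,3)→{3,6}; (4,8)→{6,8}; (5,6)→{5,6,7}; (7,2)→{1,2,3}. Safe: 4. Place at column 4.
Row 8: attacked by (1,7)→{7}; (2,1)→{1,7}; (3,3)→{3,8}; (4,8)→{4,8}; (5,6)→{3,6}; (6,4)→{2,4,6}; (7,2)→{1,2,3}. Safe: 5. Place at column 5.
Columns [7, 1, 3, 8, 6, 4, 2, 5], r−c [-6, 1, 0, -4, -1, 2, 5, 3], r+c [8, 3, 6, 12, 11, 10, 9, 13] are all distinct, so no two queens attack.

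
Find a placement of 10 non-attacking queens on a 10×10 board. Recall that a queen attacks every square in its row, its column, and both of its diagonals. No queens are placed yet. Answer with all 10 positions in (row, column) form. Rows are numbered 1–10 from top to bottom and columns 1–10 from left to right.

(1,2) (2,9) (3,6) (4,8) (5,10) (6,1) (7,3) (8,5) (9,7) (10,4)

Row 1: Safe: 1, 2, 3, 4, 5, 6, 7, 8, 9, 10. Place at column 2.
Row 2: attacked by (1,2)→{1,2,3}. Safe: 4, 5, 6, 7, 8, 9, 10. Place at column 9.
Row 3: attacked by (1,2)→{2,4}; (2,9)→{8,9,10}. Safe: 1, 3, 5, 6, 7. Place at column 6.
Row 4: attacked by (1,2)→{2,5}; (2,9)→{7,9}; (3,6)→{5,6,7}. Safe: 1, 3, 4, 8, 10. Place at column 8.
Row 5: attacked by (1,2)→{2,6}; (2,9)→{6,9}; (3,6)→{4,6,8}; (4,8)→{7,8,9}. Safe: 1, 3, 5, 10. Place at column 10.
Row 6: attacked by (1,2)→{2,7}; (2,9)→{5,9}; (3,6)→{3,6,9}; (4,8)→{6,8,10}; (5,10)→{9,10}. Safe: 1, 4. Place at column 1.
Row 7: attacked by (1,2)→{2,8}; (2,9)→{4,9}; (3,6)→{2,6,10}; (4,8)→{5,8}; (5,10)→{8,10}; (6,1)→{1,2}. Safe: 3, 7. Place at column 3.
Row 8: attacked by (1,2)→{2,9}; (2,9)→{3,9}; (3,6)→{1,6}; (4,8)→{4,8}; (5,10)→{7,10}; (6,1)→{1,3}; (7,3)→{2,3,4}. Safe: 5. Place at column 5.
Row 9: attacked by (1,2)→{2,10}; (2,9)→{2,9}; (3,6)→{6}; (4,8)→{3,8}; (5,10)→{6,10}; (6,1)→{1,4}; (7,3)→{1,3,5}; (8,5)→{4,5,6}. Safe: 7. Place at column 7.
Row 10: attacked by (1,2)→{2}; (2,9)→{1,9}; (3,6)→{6}; (4,8)→{2,8}; (5,10)→{5,10}; (6,1)→{1,5}; (7,3)→{3,6}; (8,5)→{3,5,7}; (9,7)→{6,7,8}. Safe: 4. Place at column 4.
Columns [2, 9, 6, 8, 10, 1, 3, 5, 7, 4], r−c [-1, -7, -3, -4, -5, 5, 4, 3, 2, 6], r+c [3, 11, 9, 12, 15, 7, 10, 13, 16, 14] are all distinct, so no two queens attack.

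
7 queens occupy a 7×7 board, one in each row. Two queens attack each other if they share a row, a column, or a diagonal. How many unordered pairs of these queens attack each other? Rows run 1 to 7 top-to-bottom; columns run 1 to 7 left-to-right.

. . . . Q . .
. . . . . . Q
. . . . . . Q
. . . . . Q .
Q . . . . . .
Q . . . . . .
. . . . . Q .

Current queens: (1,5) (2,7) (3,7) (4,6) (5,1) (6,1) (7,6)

Same column: (2,7)–(3,7) (column 7); (4,6)–(7,6) (column 6); (5,1)–(6,1) (column 1).
Same diagonal: (1,5)–(3,7) (|1−3| = |5−7| = 2); (1,5)–(5,1) (|1−5| = |5−1| = 4); (3,7)–(4,6) (|3−4| = |7−6| = 1).
Total attacking pairs: 6.

6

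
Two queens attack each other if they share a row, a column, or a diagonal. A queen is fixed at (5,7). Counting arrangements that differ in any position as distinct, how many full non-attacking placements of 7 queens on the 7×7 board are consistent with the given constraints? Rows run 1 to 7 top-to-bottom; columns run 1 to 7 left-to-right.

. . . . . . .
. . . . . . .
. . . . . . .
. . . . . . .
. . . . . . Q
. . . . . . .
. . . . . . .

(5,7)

Branch on row 1: col 1 → 1; col 2 → 2; col 4 → 0; col 5 → 1; col 6 → 2.
Sum: 1 + 2 + 0 + 1 + 2 = 6.

6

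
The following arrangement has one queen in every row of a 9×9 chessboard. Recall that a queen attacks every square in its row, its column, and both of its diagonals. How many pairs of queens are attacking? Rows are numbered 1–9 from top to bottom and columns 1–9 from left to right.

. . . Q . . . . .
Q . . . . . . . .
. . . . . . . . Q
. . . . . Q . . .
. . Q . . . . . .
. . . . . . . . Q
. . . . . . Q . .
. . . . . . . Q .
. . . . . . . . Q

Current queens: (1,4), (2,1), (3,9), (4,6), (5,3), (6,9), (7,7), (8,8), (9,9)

Same column: (3,9)–(6,9) (column 9); (3,9)–(9,9) (column 9); (6,9)–(9,9) (column 9).
Same diagonal: (1,4)–(6,9) (|1−6| = |4−9| = 5); (7,7)–(8,8) (|7−8| = |7−8| = 1); (7,7)–(9,9) (|7−9| = |7−9| = 2); (8,8)–(9,9) (|8−9| = |8−9| = 1).
Total attacking pairs: 7.

7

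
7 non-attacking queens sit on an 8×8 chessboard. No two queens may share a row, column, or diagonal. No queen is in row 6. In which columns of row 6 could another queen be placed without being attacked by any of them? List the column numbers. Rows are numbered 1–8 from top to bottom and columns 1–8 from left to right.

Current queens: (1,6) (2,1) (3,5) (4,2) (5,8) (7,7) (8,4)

(1,6) attacks row 6 at column 6 and diagonals 1.
(2,1) attacks row 6 at column 1 and diagonals 5.
(3,5) attacks row 6 at column 5 and diagonals 2, 8.
(4,2) attacks row 6 at column 2 and diagonals 4.
(5,8) attacks row 6 at column 8 and diagonals 7.
(7,7) attacks row 6 at column 7 and diagonals 6, 8.
(8,4) attacks row 6 at column 4 and diagonals 2, 6.
Attacked columns: {1, 2, 4, 5, 6, 7, 8}. Safe: {3}.

columns 3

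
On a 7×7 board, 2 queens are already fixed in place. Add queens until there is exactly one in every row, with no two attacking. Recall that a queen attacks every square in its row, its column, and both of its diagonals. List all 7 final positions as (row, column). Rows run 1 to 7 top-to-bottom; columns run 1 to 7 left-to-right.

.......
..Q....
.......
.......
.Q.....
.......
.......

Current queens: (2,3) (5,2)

Row 1: attacked by (2,3)→{2,3,4}; (5,2)→{2,6}. Safe: 1, 5, 7. Place at column 1.
Row 3: attacked by (1,1)→{1,3}; (2,3)→{2,3,4}; (5,2)→{2,4}. Safe: 5, 6, 7. Place at column 5.
Row 4: attacked by (1,1)→{1,4}; (2,3)→{1,3,5}; (3,5)→{4,5,6}; (5,2)→{1,2,3}. Safe: 7. Place at column 7.
Row 6: attacked by (1,1)→{1,6}; (2,3)→{3,7}; (3,5)→{2,5}; (4,7)→{5,7}; (5,2)→{1,2,3}. Safe: 4. Place at column 4.
Row 7: attacked by (1,1)→{1,7}; (2,3)→{3}; (3,5)→{1,5}; (4,7)→{4,7}; (5,2)→{2,4}; (6,4)→{3,4,5}. Safe: 6. Place at column 6.
Columns [1, 3, 5, 7, 2, 4, 6], r−c [0, -1, -2, -3, 3, 2, 1], r+c [2, 5, 8, 11, 7, 10, 13] are all distinct, so no two queens attack.

(1,1) (2,3) (3,5) (4,7) (5,2) (6,4) (7,6)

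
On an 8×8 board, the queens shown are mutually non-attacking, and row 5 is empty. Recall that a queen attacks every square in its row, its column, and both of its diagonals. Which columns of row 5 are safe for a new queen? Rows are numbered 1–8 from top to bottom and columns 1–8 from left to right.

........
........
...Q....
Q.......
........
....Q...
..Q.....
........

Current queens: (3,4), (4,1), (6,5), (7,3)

(3,4) attacks row 5 at column 4 and diagonals 2, 6.
(4,1) attacks row 5 at column 1 and diagonals 2.
(6,5) attacks row 5 at column 5 and diagonals 4, 6.
(7,3) attacks row 5 at column 3 and diagonals 1, 5.
Attacked columns: {1, 2, 3, 4, 5, 6}. Safe: {7, 8}.

columns 7, 8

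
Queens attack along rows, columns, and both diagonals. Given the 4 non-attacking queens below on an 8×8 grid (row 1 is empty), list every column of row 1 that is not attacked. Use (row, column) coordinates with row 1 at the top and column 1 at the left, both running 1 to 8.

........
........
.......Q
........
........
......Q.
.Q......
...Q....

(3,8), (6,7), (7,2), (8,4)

(3,8) attacks row 1 at column 8 and diagonals 6.
(6,7) attacks row 1 at column 7 and diagonals 2.
(7,2) attacks row 1 at column 2 and diagonals 8.
(8,4) attacks row 1 at column 4.
Attacked columns: {2, 4, 6, 7, 8}. Safe: {1, 3, 5}.

columns 1, 3, 5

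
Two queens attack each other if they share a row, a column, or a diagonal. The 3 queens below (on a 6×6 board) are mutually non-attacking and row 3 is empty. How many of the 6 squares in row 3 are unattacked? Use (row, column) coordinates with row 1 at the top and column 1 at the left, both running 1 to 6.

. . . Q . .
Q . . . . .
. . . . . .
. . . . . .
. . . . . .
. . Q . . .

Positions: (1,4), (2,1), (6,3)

1

(1,4) attacks row 3 at column 4 and diagonals 2, 6.
(2,1) attacks row 3 at column 1 and diagonals 2.
(6,3) attacks row 3 at column 3 and diagonals 6.
Attacked columns: {1, 2, 3, 4, 6}. Safe: {5}.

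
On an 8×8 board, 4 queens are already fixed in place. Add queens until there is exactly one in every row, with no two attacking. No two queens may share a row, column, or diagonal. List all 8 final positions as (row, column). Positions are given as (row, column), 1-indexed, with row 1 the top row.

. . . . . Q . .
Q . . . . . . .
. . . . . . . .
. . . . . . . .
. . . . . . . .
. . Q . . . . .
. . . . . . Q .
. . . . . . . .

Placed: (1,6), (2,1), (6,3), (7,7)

Row 3: attacked by (1,6)→{4,6,8}; (2,1)→{1,2}; (6,3)→{3,6}; (7,7)→{3,7}. Safe: 5. Place at column 5.
Row 4: attacked by (1,6)→{3,6}; (2,1)→{1,3}; (3,5)→{4,5,6}; (6,3)→{1,3,5}; (7,7)→{4,7}. Safe: 2, 8. Place at column 2.
Row 5: attacked by (1,6)→{2,6}; (2,1)→{1,4}; (3,5)→{3,5,7}; (4,2)→{1,2,3}; (6,3)→{2,3,4}; (7,7)→{5,7}. Safe: 8. Place at column 8.
Row 8: attacked by (1,6)→{6}; (2,1)→{1,7}; (3,5)→{5}; (4,2)→{2,6}; (5,8)→{5,8}; (6,3)→{1,3,5}; (7,7)→{6,7,8}. Safe: 4. Place at column 4.
Columns [6, 1, 5, 2, 8, 3, 7, 4], r−c [-5, 1, -2, 2, -3, 3, 0, 4], r+c [7, 3, 8, 6, 13, 9, 14, 12] are all distinct, so no two queens attack.

(1,6) (2,1) (3,5) (4,2) (5,8) (6,3) (7,7) (8,4)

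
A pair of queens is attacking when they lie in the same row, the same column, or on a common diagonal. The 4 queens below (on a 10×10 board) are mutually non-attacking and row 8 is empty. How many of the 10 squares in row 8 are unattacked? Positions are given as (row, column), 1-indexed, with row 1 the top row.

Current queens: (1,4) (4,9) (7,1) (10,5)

3

(1,4) attacks row 8 at column 4.
(4,9) attacks row 8 at column 9 and diagonals 5.
(7,1) attacks row 8 at column 1 and diagonals 2.
(10,5) attacks row 8 at column 5 and diagonals 3, 7.
Attacked columns: {1, 2, 3, 4, 5, 7, 9}. Safe: {6, 8, 10}.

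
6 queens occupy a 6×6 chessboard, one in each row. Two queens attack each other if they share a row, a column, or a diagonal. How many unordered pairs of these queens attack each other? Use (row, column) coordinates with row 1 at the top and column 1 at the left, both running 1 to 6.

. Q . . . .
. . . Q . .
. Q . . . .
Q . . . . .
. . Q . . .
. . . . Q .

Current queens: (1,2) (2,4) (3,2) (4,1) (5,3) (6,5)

3

Same column: (1,2)–(3,2) (column 2).
Same diagonal: (3,2)–(4,1) (|3−4| = |2−1| = 1); (3,2)–(6,5) (|3−6| = |2−5| = 3).
Total attacking pairs: 3.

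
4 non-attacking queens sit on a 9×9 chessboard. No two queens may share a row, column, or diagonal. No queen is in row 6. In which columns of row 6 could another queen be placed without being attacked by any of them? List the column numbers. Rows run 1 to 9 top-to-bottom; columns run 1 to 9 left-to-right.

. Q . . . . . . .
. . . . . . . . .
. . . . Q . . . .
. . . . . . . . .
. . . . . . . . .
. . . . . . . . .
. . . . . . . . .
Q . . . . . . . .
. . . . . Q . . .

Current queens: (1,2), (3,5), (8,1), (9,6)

columns 4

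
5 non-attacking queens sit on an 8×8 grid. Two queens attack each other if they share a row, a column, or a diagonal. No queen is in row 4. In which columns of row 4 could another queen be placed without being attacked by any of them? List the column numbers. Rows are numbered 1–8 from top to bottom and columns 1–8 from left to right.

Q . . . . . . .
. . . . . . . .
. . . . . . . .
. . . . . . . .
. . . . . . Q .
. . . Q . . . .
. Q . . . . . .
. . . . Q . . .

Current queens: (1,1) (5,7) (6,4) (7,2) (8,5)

(1,1) attacks row 4 at column 1 and diagonals 4.
(5,7) attacks row 4 at column 7 and diagonals 6, 8.
(6,4) attacks row 4 at column 4 and diagonals 2, 6.
(7,2) attacks row 4 at column 2 and diagonals 5.
(8,5) attacks row 4 at column 5 and diagonals 1.
Attacked columns: {1, 2, 4, 5, 6, 7, 8}. Safe: {3}.

columns 3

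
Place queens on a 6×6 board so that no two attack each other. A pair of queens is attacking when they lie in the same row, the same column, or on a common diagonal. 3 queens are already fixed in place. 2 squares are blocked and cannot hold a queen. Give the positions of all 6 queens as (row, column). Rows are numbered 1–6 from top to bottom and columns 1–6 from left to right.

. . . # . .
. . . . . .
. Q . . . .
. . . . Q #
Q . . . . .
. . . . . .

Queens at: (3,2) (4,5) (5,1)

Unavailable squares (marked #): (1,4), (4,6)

(1,3) (2,6) (3,2) (4,5) (5,1) (6,4)

Row 1: attacked by (3,2)→{2,4}; (4,5)→{2,5}; (5,1)→{1,5}. Blocked: 4. Safe: 3, 6. Place at column 3.
Row 2: attacked by (1,3)→{2,3,4}; (3,2)→{1,2,3}; (4,5)→{3,5}; (5,1)→{1,4}. Safe: 6. Place at column 6.
Row 6: attacked by (1,3)→{3}; (2,6)→{2,6}; (3,2)→{2,5}; (4,5)→{3,5}; (5,1)→{1,2}. Safe: 4. Place at column 4.
Columns [3, 6, 2, 5, 1, 4], r−c [-2, -4, 1, -1, 4, 2], r+c [4, 8, 5, 9, 6, 10] are all distinct, so no two queens attack.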